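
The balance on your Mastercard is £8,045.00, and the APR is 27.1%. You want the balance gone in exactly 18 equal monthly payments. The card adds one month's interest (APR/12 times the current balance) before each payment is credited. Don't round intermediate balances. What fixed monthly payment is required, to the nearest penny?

Monthly rate r = 27.1%/12 = 2.25833% = 0.0225833.
Level-payment amortization: P = B₀·r / (1 − (1+r)^(−n)) = 8045.00·0.0225833 / (1 − 1.02258^(−18)).
Denominator 1 − (1+r)^(−18) = 0.331004465.
P = 181.683 / 0.331004465 ≈ 548.88.

£548.88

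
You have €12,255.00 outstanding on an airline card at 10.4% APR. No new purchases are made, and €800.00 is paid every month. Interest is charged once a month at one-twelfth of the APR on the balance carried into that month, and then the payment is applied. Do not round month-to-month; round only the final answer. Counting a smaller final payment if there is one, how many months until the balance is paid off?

17 months

Monthly rate r = 10.4%/12 = 0.866667% = 0.00866667.
Recurrence: B ← B·(1+r) − €800.00.
Month 1: interest €106.21; balance after payment €11,561.21.
Month 2: interest €100.20; balance after payment €10,861.41.
Closed form: n = −ln(1 − rB₀/P)/ln(1+r) = −ln(0.86724)/ln(1.00867) ≈ 16.507, so the balance reaches zero during payment 17.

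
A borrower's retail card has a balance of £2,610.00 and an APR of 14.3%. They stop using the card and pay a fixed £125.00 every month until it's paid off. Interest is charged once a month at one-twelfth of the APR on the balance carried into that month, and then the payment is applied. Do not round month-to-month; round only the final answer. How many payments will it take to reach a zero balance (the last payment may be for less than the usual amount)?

25 months

Monthly rate r = 14.3%/12 = 1.19167% = 0.0119167.
Recurrence: B ← B·(1+r) − £125.00.
Month 1: interest £31.10; balance after payment £2,516.10.
Month 2: interest £29.98; balance after payment £2,421.09.
Closed form: n = −ln(1 − rB₀/P)/ln(1+r) = −ln(0.75118)/ln(1.01192) ≈ 24.152, so the balance reaches zero during payment 25.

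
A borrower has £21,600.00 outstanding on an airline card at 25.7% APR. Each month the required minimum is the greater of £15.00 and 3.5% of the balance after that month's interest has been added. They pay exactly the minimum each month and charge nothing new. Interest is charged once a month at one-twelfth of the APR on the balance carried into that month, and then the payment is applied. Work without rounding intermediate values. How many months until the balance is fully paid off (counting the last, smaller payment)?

317 months

Monthly rate r = 25.7%/12 = 2.14167% = 0.0214167.
While 3.5% of the post-interest balance exceeds £15.00, each month B ← (B·(1+r))·(1 − 0.035), i.e. B shrinks by the factor (1+r)·0.965 = 0.98567.
This holds for months 1–273. Entering month 274 the balance is £419.58; 3.5% of the post-interest balance is now below £15.00, so the flat £15.00 minimum applies from here.
From month 274 a fixed £15.00 at rate r clears £419.58 in 44 more payments. Total: 273 + 44 = 317 months.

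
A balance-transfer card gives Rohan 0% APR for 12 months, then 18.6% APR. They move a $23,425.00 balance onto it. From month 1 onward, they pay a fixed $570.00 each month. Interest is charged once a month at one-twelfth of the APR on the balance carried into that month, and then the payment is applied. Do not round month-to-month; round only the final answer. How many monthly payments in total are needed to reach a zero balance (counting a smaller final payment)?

51 payments

Promo months 1–12 at r₀ = 0%/12 = 0; months 13+ at r₁ = 18.6%/12 = 0.0155.
After month 12 (no interest yet): B = $23,425.00 − 12·$570.00 = $16,585.00.
Then at r₁ with $570.00/mo: n₂ = −ln(1 − r₁·B/P)/ln(1+r₁) ≈ 38.99 → 39 more payments.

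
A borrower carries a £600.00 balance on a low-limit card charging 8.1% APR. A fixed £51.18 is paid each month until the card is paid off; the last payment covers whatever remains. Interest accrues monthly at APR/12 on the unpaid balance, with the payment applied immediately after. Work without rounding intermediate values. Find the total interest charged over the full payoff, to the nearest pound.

Monthly rate r = 8.1%/12 = 0.675% = 0.00675.
Payoff takes n = ⌈−ln(1 − rB₀/P)/ln(1+r)⌉ = ⌈12.254⌉ = 13 payments; the last is £13.05.
Total paid = 12·£51.18 + £13.05 = £627.21.
Total interest = total paid − principal = £627.21 − £600.00 = £27.21.

£27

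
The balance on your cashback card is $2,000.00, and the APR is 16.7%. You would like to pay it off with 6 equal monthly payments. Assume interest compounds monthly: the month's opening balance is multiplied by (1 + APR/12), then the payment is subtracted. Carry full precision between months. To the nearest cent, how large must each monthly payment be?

Monthly rate r = 16.7%/12 = 1.39167% = 0.0139167.
Level-payment amortization: P = B₀·r / (1 − (1+r)^(−n)) = 2000.00·0.0139167 / (1 − 1.01392^(−6)).
Denominator 1 − (1+r)^(−6) = 0.0795791925.
P = 27.8333 / 0.0795791925 ≈ 349.76.

$349.76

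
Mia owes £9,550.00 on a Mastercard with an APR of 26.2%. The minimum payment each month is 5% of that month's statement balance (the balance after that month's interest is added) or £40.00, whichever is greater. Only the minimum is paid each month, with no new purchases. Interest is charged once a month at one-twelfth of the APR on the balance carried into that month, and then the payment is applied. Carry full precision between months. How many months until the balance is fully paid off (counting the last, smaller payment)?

Monthly rate r = 26.2%/12 = 2.18333% = 0.0218333.
While 5% of the post-interest balance exceeds £40.00, each month B ← (B·(1+r))·(1 − 0.05), i.e. B shrinks by the factor (1+r)·0.95 = 0.97074.
This holds for months 1–85. Entering month 86 the balance is £765.27; 5% of the post-interest balance is now below £40.00, so the flat £40.00 minimum applies from here.
From month 86 a fixed £40.00 at rate r clears £765.27 in 26 more payments. Total: 85 + 26 = 111 months.

111 months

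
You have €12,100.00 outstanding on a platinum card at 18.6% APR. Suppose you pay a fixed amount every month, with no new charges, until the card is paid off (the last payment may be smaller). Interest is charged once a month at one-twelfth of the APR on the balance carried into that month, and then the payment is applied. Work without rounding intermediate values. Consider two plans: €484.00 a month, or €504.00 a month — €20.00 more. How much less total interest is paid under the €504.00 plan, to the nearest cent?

€174.74

Monthly rate r = 18.6%/12 = 1.55% = 0.0155.
At €484.00/mo: n = ⌈−ln(1 − rB₀/P)/ln(1+r)⌉ = 32 payments (last €421.83); total interest = total paid − €12,100.00 = €3,325.83.
At €504.00/mo: 31 payments (last €131.09); total interest €3,151.09.
Interest saved = €3,325.83 − €3,151.09 = €174.74.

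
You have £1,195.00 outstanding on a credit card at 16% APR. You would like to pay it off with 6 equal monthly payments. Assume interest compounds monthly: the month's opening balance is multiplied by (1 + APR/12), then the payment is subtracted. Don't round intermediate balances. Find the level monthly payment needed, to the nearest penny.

Monthly rate r = 16%/12 = 1.33333% = 0.0133333.
Level-payment amortization: P = B₀·r / (1 − (1+r)^(−n)) = 1195.00·0.0133333 / (1 − 1.01333^(−6)).
Denominator 1 − (1+r)^(−6) = 0.0763955288.
P = 15.9333 / 0.0763955288 ≈ 208.56.

£208.56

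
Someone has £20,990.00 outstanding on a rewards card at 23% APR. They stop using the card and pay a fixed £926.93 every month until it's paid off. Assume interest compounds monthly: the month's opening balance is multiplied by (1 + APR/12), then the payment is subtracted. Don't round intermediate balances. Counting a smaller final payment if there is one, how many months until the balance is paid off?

30 payments

Monthly rate r = 23%/12 = 1.91667% = 0.0191667.
Recurrence: B ← B·(1+r) − £926.93.
Month 1: interest £402.31; balance after payment £20,465.38.
Month 2: interest £392.25; balance after payment £19,930.70.
Closed form: n = −ln(1 − rB₀/P)/ln(1+r) = −ln(0.56598)/ln(1.01917) ≈ 29.981, so the balance reaches zero during payment 30.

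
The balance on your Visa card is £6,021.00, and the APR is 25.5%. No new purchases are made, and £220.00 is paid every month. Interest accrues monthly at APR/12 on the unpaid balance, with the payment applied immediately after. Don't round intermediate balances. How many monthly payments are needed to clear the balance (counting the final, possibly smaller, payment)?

42 payments

Monthly rate r = 25.5%/12 = 2.125% = 0.02125.
Recurrence: B ← B·(1+r) − £220.00.
Month 1: interest £127.95; balance after payment £5,928.95.
Month 2: interest £125.99; balance after payment £5,834.94.
Closed form: n = −ln(1 − rB₀/P)/ln(1+r) = −ln(0.41843)/ln(1.02125) ≈ 41.434, so the balance reaches zero during payment 42.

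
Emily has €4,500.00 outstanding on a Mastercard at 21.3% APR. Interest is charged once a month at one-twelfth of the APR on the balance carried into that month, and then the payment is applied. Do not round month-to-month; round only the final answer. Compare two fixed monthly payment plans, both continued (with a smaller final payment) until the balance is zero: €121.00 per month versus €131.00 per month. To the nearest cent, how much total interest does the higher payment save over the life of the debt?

€415.94

Monthly rate r = 21.3%/12 = 1.775% = 0.01775.
At €121.00/mo: n = ⌈−ln(1 − rB₀/P)/ln(1+r)⌉ = 62 payments (last €40.96); total interest = total paid − €4,500.00 = €2,921.96.
At €131.00/mo: 54 payments (last €63.02); total interest €2,506.02.
Interest saved = €2,921.96 − €2,506.02 = €415.94.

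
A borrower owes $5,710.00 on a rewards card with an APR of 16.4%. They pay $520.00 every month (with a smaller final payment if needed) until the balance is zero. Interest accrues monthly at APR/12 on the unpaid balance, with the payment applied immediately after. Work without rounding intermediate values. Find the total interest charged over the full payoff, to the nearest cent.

$519.06

Monthly rate r = 16.4%/12 = 1.36667% = 0.0136667.
Payoff takes n = ⌈−ln(1 − rB₀/P)/ln(1+r)⌉ = ⌈11.979⌉ = 12 payments; the last is $509.06.
Total paid = 11·$520.00 + $509.06 = $6,229.06.
Total interest = total paid − principal = $6,229.06 − $5,710.00 = $519.06.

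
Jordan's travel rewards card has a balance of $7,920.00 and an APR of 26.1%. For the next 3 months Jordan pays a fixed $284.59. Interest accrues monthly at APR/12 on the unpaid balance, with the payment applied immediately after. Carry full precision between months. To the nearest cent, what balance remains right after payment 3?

Monthly rate r = 26.1%/12 = 2.175% = 0.02175.
Each month: B ← B·(1+r) − $284.59.
Month 1: interest $172.26; balance after payment $7,807.67.
Month 2: interest $169.82; balance after payment $7,692.90.
Month 3: interest $167.32; balance after payment $7,575.63.

$7,575.63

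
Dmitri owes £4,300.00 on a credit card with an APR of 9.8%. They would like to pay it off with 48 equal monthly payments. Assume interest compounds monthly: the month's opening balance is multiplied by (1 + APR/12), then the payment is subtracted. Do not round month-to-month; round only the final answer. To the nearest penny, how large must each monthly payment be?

£108.65

Monthly rate r = 9.8%/12 = 0.816667% = 0.00816667.
Level-payment amortization: P = B₀·r / (1 − (1+r)^(−n)) = 4300.00·0.00816667 / (1 − 1.00817^(−48)).
Denominator 1 − (1+r)^(−48) = 0.323219305.
P = 35.1167 / 0.323219305 ≈ 108.65.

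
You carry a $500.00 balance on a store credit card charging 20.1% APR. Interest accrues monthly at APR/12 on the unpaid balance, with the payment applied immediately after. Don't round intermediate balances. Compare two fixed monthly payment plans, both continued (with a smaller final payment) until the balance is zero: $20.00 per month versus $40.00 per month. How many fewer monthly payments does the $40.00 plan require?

Monthly rate r = 20.1%/12 = 1.675% = 0.01675.
At $20.00/mo: n = ⌈−ln(1 − rB₀/P)/ln(1+r)⌉ = 33 payments (last $13.30); total interest = total paid − $500.00 = $153.30.
At $40.00/mo: 15 payments (last $5.76); total interest $65.76.
Payments saved = 33 − 15 = 18.

18 fewer payments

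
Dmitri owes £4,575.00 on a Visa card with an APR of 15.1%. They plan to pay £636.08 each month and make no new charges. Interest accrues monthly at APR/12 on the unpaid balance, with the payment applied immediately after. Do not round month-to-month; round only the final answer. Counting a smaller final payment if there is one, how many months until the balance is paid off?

Monthly rate r = 15.1%/12 = 1.25833% = 0.0125833.
Recurrence: B ← B·(1+r) − £636.08.
Month 1: interest £57.57; balance after payment £3,996.49.
Month 2: interest £50.29; balance after payment £3,410.70.
Closed form: n = −ln(1 − rB₀/P)/ln(1+r) = −ln(0.90949)/ln(1.01258) ≈ 7.586, so the balance reaches zero during payment 8.

8 payments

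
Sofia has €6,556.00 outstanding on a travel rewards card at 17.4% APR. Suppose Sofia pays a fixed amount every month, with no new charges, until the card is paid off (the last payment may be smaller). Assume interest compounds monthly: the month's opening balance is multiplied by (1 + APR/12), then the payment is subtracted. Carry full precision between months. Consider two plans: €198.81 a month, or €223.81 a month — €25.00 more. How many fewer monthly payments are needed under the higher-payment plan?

7 fewer payments

Monthly rate r = 17.4%/12 = 1.45% = 0.0145.
At €198.81/mo: n = ⌈−ln(1 − rB₀/P)/ln(1+r)⌉ = 46 payments (last €35.70); total interest = total paid − €6,556.00 = €2,426.15.
At €223.81/mo: 39 payments (last €92.07); total interest €2,040.85.
Payments saved = 46 − 39 = 7.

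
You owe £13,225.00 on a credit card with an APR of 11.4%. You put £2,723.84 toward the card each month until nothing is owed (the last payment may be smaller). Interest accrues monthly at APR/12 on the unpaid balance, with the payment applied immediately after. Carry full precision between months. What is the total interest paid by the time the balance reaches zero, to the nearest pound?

Monthly rate r = 11.4%/12 = 0.95% = 0.0095.
Payoff takes n = ⌈−ln(1 − rB₀/P)/ln(1+r)⌉ = ⌈4.994⌉ = 5 payments; the last is £2,708.64.
Total paid = 4·£2,723.84 + £2,708.64 = £13,604.00.
Total interest = total paid − principal = £13,604.00 − £13,225.00 = £379.00.

£379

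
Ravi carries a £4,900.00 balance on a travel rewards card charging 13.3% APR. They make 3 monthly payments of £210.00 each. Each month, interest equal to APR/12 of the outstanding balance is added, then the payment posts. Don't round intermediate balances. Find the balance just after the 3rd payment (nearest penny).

Monthly rate r = 13.3%/12 = 1.10833% = 0.0110833.
Each month: B ← B·(1+r) − £210.00.
Month 1: interest £54.31; balance after payment £4,744.31.
Month 2: interest £52.58; balance after payment £4,586.89.
Month 3: interest £50.84; balance after payment £4,427.73.

£4,427.73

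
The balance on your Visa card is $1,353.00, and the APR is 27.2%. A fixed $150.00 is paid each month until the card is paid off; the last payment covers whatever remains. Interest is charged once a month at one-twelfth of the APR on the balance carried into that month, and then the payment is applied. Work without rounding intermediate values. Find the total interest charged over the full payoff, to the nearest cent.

Monthly rate r = 27.2%/12 = 2.26667% = 0.0226667.
Payoff takes n = ⌈−ln(1 − rB₀/P)/ln(1+r)⌉ = ⌈10.205⌉ = 11 payments; the last is $30.99.
Total paid = 10·$150.00 + $30.99 = $1,530.99.
Total interest = total paid − principal = $1,530.99 − $1,353.00 = $177.99.

$177.99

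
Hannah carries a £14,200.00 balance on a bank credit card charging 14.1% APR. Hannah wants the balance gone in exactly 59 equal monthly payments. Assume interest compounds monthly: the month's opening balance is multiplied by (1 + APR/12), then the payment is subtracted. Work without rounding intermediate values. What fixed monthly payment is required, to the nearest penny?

£335.02

Monthly rate r = 14.1%/12 = 1.175% = 0.01175.
Level-payment amortization: P = B₀·r / (1 − (1+r)^(−n)) = 14200.00·0.01175 / (1 − 1.01175^(−59)).
Denominator 1 − (1+r)^(−59) = 0.498026918.
P = 166.85 / 0.498026918 ≈ 335.02.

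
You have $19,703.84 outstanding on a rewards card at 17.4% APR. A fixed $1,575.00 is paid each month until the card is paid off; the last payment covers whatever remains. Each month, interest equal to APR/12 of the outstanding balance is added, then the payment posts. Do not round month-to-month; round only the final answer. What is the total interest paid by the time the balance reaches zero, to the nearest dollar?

$2,196

Monthly rate r = 17.4%/12 = 1.45% = 0.0145.
Payoff takes n = ⌈−ln(1 − rB₀/P)/ln(1+r)⌉ = ⌈13.904⌉ = 14 payments; the last is $1,424.77.
Total paid = 13·$1,575.00 + $1,424.77 = $21,899.77.
Total interest = total paid − principal = $21,899.77 − $19,703.84 = $2,195.93.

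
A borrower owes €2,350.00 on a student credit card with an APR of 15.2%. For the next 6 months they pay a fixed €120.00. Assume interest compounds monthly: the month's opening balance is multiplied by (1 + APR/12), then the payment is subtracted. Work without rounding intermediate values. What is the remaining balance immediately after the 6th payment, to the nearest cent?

€1,791.16

Monthly rate r = 15.2%/12 = 1.26667% = 0.0126667.
Each month: B ← B·(1+r) − €120.00.
Month 1: interest €29.77; balance after payment €2,259.77.
Month 2: interest €28.62; balance after payment €2,168.39.
Month 3: interest €27.47; balance after payment €2,075.86.
Month 4: interest €26.29; balance after payment €1,982.15.
Month 5: interest €25.11; balance after payment €1,887.26.
Month 6: interest €23.91; balance after payment €1,791.16.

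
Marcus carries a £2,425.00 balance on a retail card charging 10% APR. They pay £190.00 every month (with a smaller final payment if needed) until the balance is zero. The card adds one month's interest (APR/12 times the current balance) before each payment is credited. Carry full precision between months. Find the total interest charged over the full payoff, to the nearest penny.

£149.77

Monthly rate r = 10%/12 = 0.833333% = 0.00833333.
Payoff takes n = ⌈−ln(1 − rB₀/P)/ln(1+r)⌉ = ⌈13.550⌉ = 14 payments; the last is £104.77.
Total paid = 13·£190.00 + £104.77 = £2,574.77.
Total interest = total paid − principal = £2,574.77 − £2,425.00 = £149.77.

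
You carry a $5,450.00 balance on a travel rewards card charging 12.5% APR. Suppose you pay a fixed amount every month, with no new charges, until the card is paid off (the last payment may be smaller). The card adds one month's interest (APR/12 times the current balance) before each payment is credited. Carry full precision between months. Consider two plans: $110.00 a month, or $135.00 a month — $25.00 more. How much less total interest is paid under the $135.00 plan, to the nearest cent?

$596.79

Monthly rate r = 12.5%/12 = 1.04167% = 0.0104167.
At $110.00/mo: n = ⌈−ln(1 − rB₀/P)/ln(1+r)⌉ = 71 payments (last $5.11); total interest = total paid − $5,450.00 = $2,255.11.
At $135.00/mo: 53 payments (last $88.32); total interest $1,658.32.
Interest saved = $2,255.11 − $1,658.32 = $596.79.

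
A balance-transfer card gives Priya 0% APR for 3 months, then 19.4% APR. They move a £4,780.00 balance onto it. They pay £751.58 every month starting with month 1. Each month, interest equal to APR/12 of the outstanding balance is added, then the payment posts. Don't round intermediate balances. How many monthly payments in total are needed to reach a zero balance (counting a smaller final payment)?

7 payments

Promo months 1–3 at r₀ = 0%/12 = 0; months 4+ at r₁ = 19.4%/12 = 0.0161667.
After month 3 (no interest yet): B = £4,780.00 − 3·£751.58 = £2,525.26.
Then at r₁ with £751.58/mo: n₂ = −ln(1 − r₁·B/P)/ln(1+r₁) ≈ 3.48 → 4 more payments.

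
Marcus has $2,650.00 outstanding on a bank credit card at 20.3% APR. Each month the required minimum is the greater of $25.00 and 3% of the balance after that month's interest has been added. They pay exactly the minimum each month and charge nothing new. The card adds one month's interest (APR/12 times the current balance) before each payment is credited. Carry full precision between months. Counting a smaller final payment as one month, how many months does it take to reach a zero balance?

Monthly rate r = 20.3%/12 = 1.69167% = 0.0169167.
While 3% of the post-interest balance exceeds $25.00, each month B ← (B·(1+r))·(1 − 0.03), i.e. B shrinks by the factor (1+r)·0.97 = 0.98641.
This holds for months 1–86. Entering month 87 the balance is $816.88; 3% of the post-interest balance is now below $25.00, so the flat $25.00 minimum applies from here.
From month 87 a fixed $25.00 at rate r clears $816.88 in 48 more payments. Total: 86 + 48 = 134 months.

134 months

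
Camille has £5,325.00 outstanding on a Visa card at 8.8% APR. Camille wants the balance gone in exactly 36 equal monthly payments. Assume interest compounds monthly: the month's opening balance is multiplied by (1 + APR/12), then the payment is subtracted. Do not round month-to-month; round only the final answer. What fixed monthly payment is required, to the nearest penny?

Monthly rate r = 8.8%/12 = 0.733333% = 0.00733333.
Level-payment amortization: P = B₀·r / (1 − (1+r)^(−n)) = 5325.00·0.00733333 / (1 − 1.00733^(−36)).
Denominator 1 − (1+r)^(−36) = 0.23128632.
P = 39.05 / 0.23128632 ≈ 168.84.

£168.84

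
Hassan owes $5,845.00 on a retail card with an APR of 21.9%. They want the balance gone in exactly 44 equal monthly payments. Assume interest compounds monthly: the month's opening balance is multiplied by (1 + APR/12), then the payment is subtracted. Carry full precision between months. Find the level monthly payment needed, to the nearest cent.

$194.39

Monthly rate r = 21.9%/12 = 1.825% = 0.01825.
Level-payment amortization: P = B₀·r / (1 − (1+r)^(−n)) = 5845.00·0.01825 / (1 − 1.01825^(−44)).
Denominator 1 − (1+r)^(−44) = 0.548762095.
P = 106.671 / 0.548762095 ≈ 194.39.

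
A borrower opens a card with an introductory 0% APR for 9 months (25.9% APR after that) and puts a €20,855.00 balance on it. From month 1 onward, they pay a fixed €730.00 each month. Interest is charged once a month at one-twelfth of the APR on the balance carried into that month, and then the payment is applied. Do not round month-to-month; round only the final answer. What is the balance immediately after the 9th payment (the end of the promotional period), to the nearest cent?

Promo months 1–9 at r₀ = 0%/12 = 0; months 10+ at r₁ = 25.9%/12 = 0.0215833.
After month 9 (no interest yet): B = €20,855.00 − 9·€730.00 = €14,285.00.

€14,285.00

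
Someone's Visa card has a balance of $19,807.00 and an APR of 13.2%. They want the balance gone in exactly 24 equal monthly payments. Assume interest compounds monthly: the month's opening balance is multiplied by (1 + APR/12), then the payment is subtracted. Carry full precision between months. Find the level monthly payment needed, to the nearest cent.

Monthly rate r = 13.2%/12 = 1.1% = 0.011.
Level-payment amortization: P = B₀·r / (1 − (1+r)^(−n)) = 19807.00·0.011 / (1 − 1.011^(−24)).
Denominator 1 − (1+r)^(−24) = 0.230918675.
P = 217.877 / 0.230918675 ≈ 943.52.

$943.52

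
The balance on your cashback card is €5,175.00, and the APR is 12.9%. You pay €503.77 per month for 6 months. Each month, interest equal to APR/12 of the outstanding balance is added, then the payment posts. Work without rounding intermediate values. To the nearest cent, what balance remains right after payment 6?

Monthly rate r = 12.9%/12 = 1.075% = 0.01075.
Each month: B ← B·(1+r) − €503.77.
Month 1: interest €55.63; balance after payment €4,726.86.
Month 2: interest €50.81; balance after payment €4,273.91.
Month 3: interest €45.94; balance after payment €3,816.08.
Month 4: interest €41.02; balance after payment €3,353.33.
Month 5: interest €36.05; balance after payment €2,885.61.
Month 6: interest €31.02; balance after payment €2,412.86.

€2,412.86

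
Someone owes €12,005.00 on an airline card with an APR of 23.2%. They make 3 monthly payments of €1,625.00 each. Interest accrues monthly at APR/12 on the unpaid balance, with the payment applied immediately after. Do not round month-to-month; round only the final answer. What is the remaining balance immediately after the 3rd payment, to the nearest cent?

€7,744.98

Monthly rate r = 23.2%/12 = 1.93333% = 0.0193333.
Each month: B ← B·(1+r) − €1,625.00.
Month 1: interest €232.10; balance after payment €10,612.10.
Month 2: interest €205.17; balance after payment €9,192.26.
Month 3: interest €177.72; balance after payment €7,744.98.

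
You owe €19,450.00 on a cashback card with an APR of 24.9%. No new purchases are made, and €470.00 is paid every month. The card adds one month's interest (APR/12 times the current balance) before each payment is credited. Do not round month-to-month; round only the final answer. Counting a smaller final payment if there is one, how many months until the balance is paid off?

96 months

Monthly rate r = 24.9%/12 = 2.075% = 0.02075.
Recurrence: B ← B·(1+r) − €470.00.
Month 1: interest €403.59; balance after payment €19,383.59.
Month 2: interest €402.21; balance after payment €19,315.80.
Closed form: n = −ln(1 − rB₀/P)/ln(1+r) = −ln(0.1413)/ln(1.02075) ≈ 95.281, so the balance reaches zero during payment 96.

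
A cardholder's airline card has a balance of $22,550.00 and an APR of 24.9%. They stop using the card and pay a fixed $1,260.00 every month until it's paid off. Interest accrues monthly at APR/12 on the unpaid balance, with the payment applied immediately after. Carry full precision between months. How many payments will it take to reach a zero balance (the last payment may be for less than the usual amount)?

23 months

Monthly rate r = 24.9%/12 = 2.075% = 0.02075.
Recurrence: B ← B·(1+r) − $1,260.00.
Month 1: interest $467.91; balance after payment $21,757.91.
Month 2: interest $451.48; balance after payment $20,949.39.
Closed form: n = −ln(1 − rB₀/P)/ln(1+r) = −ln(0.62864)/ln(1.02075) ≈ 22.602, so the balance reaches zero during payment 23.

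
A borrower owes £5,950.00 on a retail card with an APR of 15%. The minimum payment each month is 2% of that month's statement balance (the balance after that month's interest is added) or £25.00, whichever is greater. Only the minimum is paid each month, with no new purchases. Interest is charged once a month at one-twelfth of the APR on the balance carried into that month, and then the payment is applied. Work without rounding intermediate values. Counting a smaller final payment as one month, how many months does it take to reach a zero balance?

Monthly rate r = 15%/12 = 1.25% = 0.0125.
While 2% of the post-interest balance exceeds £25.00, each month B ← (B·(1+r))·(1 − 0.02), i.e. B shrinks by the factor (1+r)·0.98 = 0.99225.
This holds for months 1–203. Entering month 204 the balance is £1,226.31; 2% of the post-interest balance is now below £25.00, so the flat £25.00 minimum applies from here.
From month 204 a fixed £25.00 at rate r clears £1,226.31 in 77 more payments. Total: 203 + 77 = 280 months.

280 months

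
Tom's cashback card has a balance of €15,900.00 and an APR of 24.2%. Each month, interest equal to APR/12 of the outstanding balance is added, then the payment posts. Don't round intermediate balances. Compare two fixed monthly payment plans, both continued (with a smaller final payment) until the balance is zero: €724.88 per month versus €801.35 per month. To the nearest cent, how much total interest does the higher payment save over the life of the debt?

€691.24

Monthly rate r = 24.2%/12 = 2.01667% = 0.0201667.
At €724.88/mo: n = ⌈−ln(1 − rB₀/P)/ln(1+r)⌉ = 30 payments (last €183.17); total interest = total paid − €15,900.00 = €5,304.69.
At €801.35/mo: 26 payments (last €479.70); total interest €4,613.45.
Interest saved = €5,304.69 − €4,613.45 = €691.24.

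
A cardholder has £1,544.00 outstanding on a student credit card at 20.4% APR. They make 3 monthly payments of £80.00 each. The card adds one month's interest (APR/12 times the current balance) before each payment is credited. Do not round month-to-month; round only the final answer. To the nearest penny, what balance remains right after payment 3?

£1,379.99

Monthly rate r = 20.4%/12 = 1.7% = 0.017.
Each month: B ← B·(1+r) − £80.00.
Month 1: interest £26.25; balance after payment £1,490.25.
Month 2: interest £25.33; balance after payment £1,435.58.
Month 3: interest £24.40; balance after payment £1,379.99.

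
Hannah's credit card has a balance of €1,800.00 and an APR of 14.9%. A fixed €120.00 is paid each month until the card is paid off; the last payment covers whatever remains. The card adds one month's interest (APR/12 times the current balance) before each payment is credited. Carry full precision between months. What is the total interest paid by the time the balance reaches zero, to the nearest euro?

€204

Monthly rate r = 14.9%/12 = 1.24167% = 0.0124167.
Payoff takes n = ⌈−ln(1 − rB₀/P)/ln(1+r)⌉ = ⌈16.702⌉ = 17 payments; the last is €84.35.
Total paid = 16·€120.00 + €84.35 = €2,004.35.
Total interest = total paid − principal = €2,004.35 − €1,800.00 = €204.35.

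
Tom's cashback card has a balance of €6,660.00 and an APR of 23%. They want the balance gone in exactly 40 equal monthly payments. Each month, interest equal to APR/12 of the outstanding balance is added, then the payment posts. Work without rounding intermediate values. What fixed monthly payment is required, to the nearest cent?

€239.92

Monthly rate r = 23%/12 = 1.91667% = 0.0191667.
Level-payment amortization: P = B₀·r / (1 − (1+r)^(−n)) = 6660.00·0.0191667 / (1 − 1.01917^(−40)).
Denominator 1 − (1+r)^(−40) = 0.532058503.
P = 127.65 / 0.532058503 ≈ 239.92.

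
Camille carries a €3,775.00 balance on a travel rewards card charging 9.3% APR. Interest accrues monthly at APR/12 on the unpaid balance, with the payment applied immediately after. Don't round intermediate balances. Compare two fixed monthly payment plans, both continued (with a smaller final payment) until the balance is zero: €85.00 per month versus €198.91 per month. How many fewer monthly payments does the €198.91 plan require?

34 fewer payments

Monthly rate r = 9.3%/12 = 0.775% = 0.00775.
At €85.00/mo: n = ⌈−ln(1 − rB₀/P)/ln(1+r)⌉ = 55 payments (last €55.12); total interest = total paid − €3,775.00 = €870.12.
At €198.91/mo: 21 payments (last €121.03); total interest €324.23.
Payments saved = 55 − 21 = 34.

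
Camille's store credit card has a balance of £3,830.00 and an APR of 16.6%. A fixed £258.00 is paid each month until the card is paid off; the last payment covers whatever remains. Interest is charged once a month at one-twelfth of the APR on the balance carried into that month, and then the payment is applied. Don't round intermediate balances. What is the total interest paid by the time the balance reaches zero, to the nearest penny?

Monthly rate r = 16.6%/12 = 1.38333% = 0.0138333.
Payoff takes n = ⌈−ln(1 − rB₀/P)/ln(1+r)⌉ = ⌈16.731⌉ = 17 payments; the last is £188.96.
Total paid = 16·£258.00 + £188.96 = £4,316.96.
Total interest = total paid − principal = £4,316.96 − £3,830.00 = £486.96.

£486.96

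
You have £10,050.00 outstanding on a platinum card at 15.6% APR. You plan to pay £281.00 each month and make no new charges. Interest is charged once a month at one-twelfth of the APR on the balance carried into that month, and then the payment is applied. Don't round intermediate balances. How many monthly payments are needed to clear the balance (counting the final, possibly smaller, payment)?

Monthly rate r = 15.6%/12 = 1.3% = 0.013.
Recurrence: B ← B·(1+r) − £281.00.
Month 1: interest £130.65; balance after payment £9,899.65.
Month 2: interest £128.70; balance after payment £9,747.35.
Closed form: n = −ln(1 − rB₀/P)/ln(1+r) = −ln(0.53505)/ln(1.013) ≈ 48.419, so the balance reaches zero during payment 49.

49 months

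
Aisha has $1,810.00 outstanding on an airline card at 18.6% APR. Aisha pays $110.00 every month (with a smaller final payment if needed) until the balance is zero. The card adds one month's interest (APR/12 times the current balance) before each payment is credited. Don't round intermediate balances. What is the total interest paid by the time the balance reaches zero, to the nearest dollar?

Monthly rate r = 18.6%/12 = 1.55% = 0.0155.
Payoff takes n = ⌈−ln(1 − rB₀/P)/ln(1+r)⌉ = ⌈19.142⌉ = 20 payments; the last is $15.77.
Total paid = 19·$110.00 + $15.77 = $2,105.77.
Total interest = total paid − principal = $2,105.77 − $1,810.00 = $295.77.

$296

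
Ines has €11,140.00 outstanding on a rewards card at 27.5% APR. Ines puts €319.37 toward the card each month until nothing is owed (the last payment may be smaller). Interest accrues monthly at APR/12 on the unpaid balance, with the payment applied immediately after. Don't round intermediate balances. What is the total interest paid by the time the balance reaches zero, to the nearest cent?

Monthly rate r = 27.5%/12 = 2.29167% = 0.0229167.
Payoff takes n = ⌈−ln(1 − rB₀/P)/ln(1+r)⌉ = ⌈70.891⌉ = 71 payments; the last is €284.83.
Total paid = 70·€319.37 + €284.83 = €22,640.73.
Total interest = total paid − principal = €22,640.73 − €11,140.00 = €11,500.73.

€11,500.73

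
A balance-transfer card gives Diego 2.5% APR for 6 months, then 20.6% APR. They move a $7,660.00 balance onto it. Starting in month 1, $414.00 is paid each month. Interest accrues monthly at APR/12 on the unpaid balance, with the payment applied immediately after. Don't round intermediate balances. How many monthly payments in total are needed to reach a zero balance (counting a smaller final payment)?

Promo months 1–6 at r₀ = 2.5%/12 = 0.00208333; months 7+ at r₁ = 20.6%/12 = 0.0171667.
After month 6: iterate B ← B·(1+r₀) − $414.00 for 6 months → $5,259.28.
Then at r₁ with $414.00/mo: n₂ = −ln(1 − r₁·B/P)/ln(1+r₁) ≈ 14.45 → 15 more payments.

21 payments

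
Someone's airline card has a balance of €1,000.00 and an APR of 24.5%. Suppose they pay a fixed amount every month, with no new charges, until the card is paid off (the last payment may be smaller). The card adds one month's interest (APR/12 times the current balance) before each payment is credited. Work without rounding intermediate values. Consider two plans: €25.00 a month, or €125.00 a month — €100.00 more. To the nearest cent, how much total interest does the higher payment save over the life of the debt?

€995.33

Monthly rate r = 24.5%/12 = 2.04167% = 0.0204167.
At €25.00/mo: n = ⌈−ln(1 − rB₀/P)/ln(1+r)⌉ = 84 payments (last €23.43); total interest = total paid − €1,000.00 = €1,098.43.
At €125.00/mo: 9 payments (last €103.10); total interest €103.10.
Interest saved = €1,098.43 − €103.10 = €995.33.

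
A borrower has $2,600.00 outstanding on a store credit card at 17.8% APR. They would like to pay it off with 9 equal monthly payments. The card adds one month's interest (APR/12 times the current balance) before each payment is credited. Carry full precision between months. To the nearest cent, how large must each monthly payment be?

Monthly rate r = 17.8%/12 = 1.48333% = 0.0148333.
Level-payment amortization: P = B₀·r / (1 − (1+r)^(−n)) = 2600.00·0.0148333 / (1 − 1.01483^(−9)).
Denominator 1 − (1+r)^(−9) = 0.124114197.
P = 38.5667 / 0.124114197 ≈ 310.74.

$310.74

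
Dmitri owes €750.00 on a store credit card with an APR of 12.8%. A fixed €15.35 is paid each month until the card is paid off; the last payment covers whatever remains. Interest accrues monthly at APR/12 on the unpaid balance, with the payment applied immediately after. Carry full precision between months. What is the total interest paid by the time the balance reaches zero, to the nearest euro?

€315

Monthly rate r = 12.8%/12 = 1.06667% = 0.0106667.
Payoff takes n = ⌈−ln(1 − rB₀/P)/ln(1+r)⌉ = ⌈69.406⌉ = 70 payments; the last is €6.26.
Total paid = 69·€15.35 + €6.26 = €1,065.41.
Total interest = total paid − principal = €1,065.41 − €750.00 = €315.41.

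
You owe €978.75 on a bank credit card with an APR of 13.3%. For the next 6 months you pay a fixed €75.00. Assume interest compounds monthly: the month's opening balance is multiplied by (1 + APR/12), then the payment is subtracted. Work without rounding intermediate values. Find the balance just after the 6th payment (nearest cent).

Monthly rate r = 13.3%/12 = 1.10833% = 0.0110833.
Each month: B ← B·(1+r) − €75.00.
Month 1: interest €10.85; balance after payment €914.60.
Month 2: interest €10.14; balance after payment €849.73.
Month 3: interest €9.42; balance after payment €784.15.
Month 4: interest €8.69; balance after payment €717.84.
Month 5: interest €7.96; balance after payment €650.80.
Month 6: interest €7.21; balance after payment €583.01.

€583.01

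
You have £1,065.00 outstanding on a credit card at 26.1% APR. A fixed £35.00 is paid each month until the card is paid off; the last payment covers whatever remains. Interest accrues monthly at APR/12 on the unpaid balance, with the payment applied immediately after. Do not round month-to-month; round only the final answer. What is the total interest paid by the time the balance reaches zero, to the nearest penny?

£698.65

Monthly rate r = 26.1%/12 = 2.175% = 0.02175.
Payoff takes n = ⌈−ln(1 − rB₀/P)/ln(1+r)⌉ = ⌈50.388⌉ = 51 payments; the last is £13.65.
Total paid = 50·£35.00 + £13.65 = £1,763.65.
Total interest = total paid − principal = £1,763.65 − £1,065.00 = £698.65.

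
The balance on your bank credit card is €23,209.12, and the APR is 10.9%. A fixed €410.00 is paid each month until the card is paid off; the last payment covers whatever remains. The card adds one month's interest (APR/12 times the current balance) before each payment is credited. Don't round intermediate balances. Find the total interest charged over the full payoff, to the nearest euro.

€9,525

Monthly rate r = 10.9%/12 = 0.908333% = 0.00908333.
Payoff takes n = ⌈−ln(1 − rB₀/P)/ln(1+r)⌉ = ⌈79.839⌉ = 80 payments; the last is €344.18.
Total paid = 79·€410.00 + €344.18 = €32,734.18.
Total interest = total paid − principal = €32,734.18 − €23,209.12 = €9,525.06.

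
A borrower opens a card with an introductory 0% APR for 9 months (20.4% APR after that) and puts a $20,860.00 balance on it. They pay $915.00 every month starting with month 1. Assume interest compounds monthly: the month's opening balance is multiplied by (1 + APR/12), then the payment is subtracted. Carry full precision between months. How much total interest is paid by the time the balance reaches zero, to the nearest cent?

Promo months 1–9 at r₀ = 0%/12 = 0; months 10+ at r₁ = 20.4%/12 = 0.017.
After month 9 (no interest yet): B = $20,860.00 − 9·$915.00 = $12,625.00.
Then at r₁ with $915.00/mo: n₂ = −ln(1 − r₁·B/P)/ln(1+r₁) ≈ 15.86 → 16 more payments.
Total paid = 24·$915.00 + $785.36 = $22,745.36; interest = $22,745.36 − $20,860.00 = $1,885.36.

$1,885.36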